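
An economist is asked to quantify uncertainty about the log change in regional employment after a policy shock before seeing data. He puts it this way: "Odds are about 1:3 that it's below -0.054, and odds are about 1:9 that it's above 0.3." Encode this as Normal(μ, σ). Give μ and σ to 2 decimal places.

μ = 0.07, σ = 0.18

The p-quantile of Normal(μ,σ) is μ + z_p·σ, with z_{0.25} = -0.6745 and z_{0.9} = 1.282.
Eliminate σ: μ = (z₂·x₁ − z₁·x₂)/(z₂ − z₁) = (1.282·-0.054 − (-0.6745)·0.3)/1.956 = 0.07.
Then σ = (x₂ − x₁)/(z₂ − z₁) = (0.3 − -0.054)/1.956 = 0.18.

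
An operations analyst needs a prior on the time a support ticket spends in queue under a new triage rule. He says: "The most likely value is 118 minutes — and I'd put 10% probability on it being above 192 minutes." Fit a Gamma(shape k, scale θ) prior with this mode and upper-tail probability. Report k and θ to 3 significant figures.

k ≈ 8.95, θ ≈ 14.9

Gamma(k,θ) with k>1 has mode (k−1)θ, so θ = 118/(k−1).
Need P(X < 192) = 0.9 with θ tied to k this way. Start at k = 2, θ = 118: P(X<192) ≈ 0.484.
Too low — raise k to concentrate. Iterating converges to k ≈ 8.95.
Then θ = 118/(8.95−1) ≈ 14.9.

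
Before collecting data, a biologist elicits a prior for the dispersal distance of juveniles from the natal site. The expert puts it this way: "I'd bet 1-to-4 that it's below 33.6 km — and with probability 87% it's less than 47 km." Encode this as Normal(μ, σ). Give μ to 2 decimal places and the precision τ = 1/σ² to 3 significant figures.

The p-quantile of Normal(μ,σ) is μ + z_p·σ, with z_{0.2} = -0.8416 and z_{0.87} = 1.126.
Eliminate σ: μ = (z₂·x₁ − z₁·x₂)/(z₂ − z₁) = (1.126·33.6 − (-0.8416)·47)/1.968 = 39.33.
Then σ = (x₂ − x₁)/(z₂ − z₁) = (47 − 33.6)/1.968 = 6.81.
Precision τ = 1/σ² = 1/6.809² = 0.0216.

μ = 39.33, τ = 0.0216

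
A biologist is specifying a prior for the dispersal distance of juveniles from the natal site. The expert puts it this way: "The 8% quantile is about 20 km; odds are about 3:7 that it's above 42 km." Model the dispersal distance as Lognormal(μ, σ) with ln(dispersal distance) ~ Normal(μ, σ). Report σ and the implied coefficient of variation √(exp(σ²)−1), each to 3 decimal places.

σ ≈ 0.385, CV ≈ 0.399

If T ~ Lognormal(μ,σ) then ln T ~ Normal(μ,σ), so the p-quantile of ln T is μ + z_p·σ.
ln(20) = 2.996 and ln(42) = 3.738; z_{0.08} = -1.405, z_{0.7} = 0.5244.
σ = (3.738 − 2.996)/(0.5244 − (-1.405)) = 0.385.
μ = 2.996 − (-1.405)·0.385 = 3.536.
CV = √(exp(σ²)−1) = √(exp(0.1479)−1) = 0.399.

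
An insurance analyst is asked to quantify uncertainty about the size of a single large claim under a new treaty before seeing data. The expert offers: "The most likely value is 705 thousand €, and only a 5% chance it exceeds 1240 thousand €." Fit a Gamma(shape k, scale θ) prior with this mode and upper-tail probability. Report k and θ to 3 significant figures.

k ≈ 9.75, θ ≈ 80.6

Gamma(k,θ) with k>1 has mode (k−1)θ, so θ = 705/(k−1).
Need P(X < 1240) = 0.95 with θ tied to k this way. Start at k = 2, θ = 705: P(X<1240) ≈ 0.525.
Too low — raise k to concentrate. Iterating converges to k ≈ 9.75.
Then θ = 705/(9.75−1) ≈ 80.6.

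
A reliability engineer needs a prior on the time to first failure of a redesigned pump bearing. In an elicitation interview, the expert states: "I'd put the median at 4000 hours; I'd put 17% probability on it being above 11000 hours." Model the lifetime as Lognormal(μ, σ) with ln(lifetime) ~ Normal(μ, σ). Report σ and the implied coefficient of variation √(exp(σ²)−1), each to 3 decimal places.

σ ≈ 1.060, CV ≈ 1.441

If T ~ Lognormal(μ,σ) then ln T ~ Normal(μ,σ), so the p-quantile of ln T is μ + z_p·σ.
ln(4000) = 8.294 and ln(11000) = 9.306; z_{0.5} = 0, z_{0.83} = 0.9542.
σ = (9.306 − 8.294)/(0.9542 − (0)) = 1.060.
μ = 8.294 − (0)·1.060 = 8.294.
CV = √(exp(σ²)−1) = √(exp(1.1240)−1) = 1.441.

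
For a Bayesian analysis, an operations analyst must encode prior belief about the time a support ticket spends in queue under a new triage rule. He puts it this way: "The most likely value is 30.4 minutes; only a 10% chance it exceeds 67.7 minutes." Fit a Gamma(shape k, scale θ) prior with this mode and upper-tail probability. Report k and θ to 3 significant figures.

Gamma(k,θ) with k>1 has mode (k−1)θ, so θ = 30.4/(k−1).
Need P(X < 67.7) = 0.9 with θ tied to k this way. Start at k = 2, θ = 30.4: P(X<67.7) ≈ 0.652.
Too low — raise k to concentrate. Iterating converges to k ≈ 4.
Then θ = 30.4/(4−1) ≈ 10.1.

k ≈ 4, θ ≈ 10.1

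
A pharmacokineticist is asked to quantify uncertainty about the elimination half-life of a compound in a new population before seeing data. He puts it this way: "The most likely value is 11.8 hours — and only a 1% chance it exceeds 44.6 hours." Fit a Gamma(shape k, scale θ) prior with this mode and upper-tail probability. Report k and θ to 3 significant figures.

k ≈ 3.4, θ ≈ 4.91

Gamma(k,θ) with k>1 has mode (k−1)θ, so θ = 11.8/(k−1).
Need P(X < 44.6) = 0.99 with θ tied to k this way. Start at k = 2, θ = 11.8: P(X<44.6) ≈ 0.891.
Too low — raise k to concentrate. Iterating converges to k ≈ 3.4.
Then θ = 11.8/(3.4−1) ≈ 4.91.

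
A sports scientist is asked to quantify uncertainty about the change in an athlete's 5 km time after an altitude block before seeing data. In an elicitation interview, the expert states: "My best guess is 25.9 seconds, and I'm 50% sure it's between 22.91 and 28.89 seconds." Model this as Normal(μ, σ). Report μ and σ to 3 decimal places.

A symmetric 50% interval runs μ ± z·σ with z = 0.6745.
Half-width = 2.99, so σ = 2.99/0.6745 = 4.433.
μ is the stated best guess, 25.900.

μ = 25.900, σ = 4.433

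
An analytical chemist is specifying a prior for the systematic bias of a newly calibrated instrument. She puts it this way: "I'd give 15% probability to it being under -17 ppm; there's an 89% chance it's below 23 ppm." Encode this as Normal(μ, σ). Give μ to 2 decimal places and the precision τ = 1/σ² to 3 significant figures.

The p-quantile of Normal(μ,σ) is μ + z_p·σ, with z_{0.15} = -1.036 and z_{0.89} = 1.227.
Eliminate σ: μ = (z₂·x₁ − z₁·x₂)/(z₂ − z₁) = (1.227·-17 − (-1.036)·23)/2.263 = 1.32.
Then σ = (x₂ − x₁)/(z₂ − z₁) = (23 − -17)/2.263 = 17.68.
Precision τ = 1/σ² = 1/17.68² = 0.0032.

μ = 1.32, τ = 0.0032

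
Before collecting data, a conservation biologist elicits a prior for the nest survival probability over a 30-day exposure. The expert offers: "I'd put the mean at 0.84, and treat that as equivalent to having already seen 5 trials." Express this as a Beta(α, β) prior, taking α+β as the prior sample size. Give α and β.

α = 4.2, β = 0.8

Under the effective-sample-size interpretation, Beta(α, β) has prior mean α/(α+β) and prior sample size α+β.
So α+β = 5 and α/(α+β) = 0.84, giving α = 0.84·5 = 4.2 and β = 5 − 4.2 = 0.8.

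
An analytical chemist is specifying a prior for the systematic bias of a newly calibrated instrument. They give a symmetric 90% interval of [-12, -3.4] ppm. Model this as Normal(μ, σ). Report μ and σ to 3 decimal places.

μ = -7.700, σ = 2.614

A symmetric 90% interval runs μ ± z·σ with z = 1.645.
Half-width = 4.3, so σ = 4.3/1.645 = 2.614.
μ is the interval midpoint, -7.700.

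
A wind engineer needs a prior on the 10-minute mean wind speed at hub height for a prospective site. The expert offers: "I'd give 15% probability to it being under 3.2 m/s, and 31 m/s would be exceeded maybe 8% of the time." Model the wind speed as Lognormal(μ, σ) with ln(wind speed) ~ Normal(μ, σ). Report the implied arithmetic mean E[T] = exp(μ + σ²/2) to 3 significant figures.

If T ~ Lognormal(μ,σ) then ln T ~ Normal(μ,σ), so the p-quantile of ln T is μ + z_p·σ.
ln(3.2) = 1.163 and ln(31) = 3.434; z_{0.15} = -1.036, z_{0.92} = 1.405.
σ = (3.434 − 1.163)/(1.405 − (-1.036)) = 0.930.
μ = 1.163 − (-1.036)·0.930 = 2.127.
E[T] = exp(μ + σ²/2) = exp(2.127 + 0.4325) = 12.9 m/s.

E[T] ≈ 12.9 m/s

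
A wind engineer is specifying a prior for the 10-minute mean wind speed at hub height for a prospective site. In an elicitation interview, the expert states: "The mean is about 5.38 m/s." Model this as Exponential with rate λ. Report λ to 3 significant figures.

Exponential mean = 1/λ, so λ = 1/5.38 = 0.186.

λ ≈ 0.186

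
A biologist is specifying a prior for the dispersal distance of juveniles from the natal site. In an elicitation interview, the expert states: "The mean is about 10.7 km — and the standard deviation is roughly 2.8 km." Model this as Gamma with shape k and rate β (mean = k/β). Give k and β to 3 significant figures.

For Gamma(k, rate β): mean = k/β, variance = k/β², so CV = 1/√k.
CV = SD/mean = 2.8/10.7 = 0.2617, hence k = 1/CV² = 14.6.
Then β = k/mean = 14.6/10.7 = 1.36.

k ≈ 14.6, β ≈ 1.36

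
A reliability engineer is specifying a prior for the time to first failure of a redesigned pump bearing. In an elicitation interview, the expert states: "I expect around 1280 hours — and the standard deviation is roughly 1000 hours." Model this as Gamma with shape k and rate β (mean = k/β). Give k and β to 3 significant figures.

For Gamma(k, rate β): mean = k/β, variance = k/β², so CV = 1/√k.
CV = SD/mean = 1000/1280 = 0.7812, hence k = 1/CV² = 1.64.
Then β = k/mean = 1.64/1280 = 0.00128.

k ≈ 1.64, β ≈ 0.00128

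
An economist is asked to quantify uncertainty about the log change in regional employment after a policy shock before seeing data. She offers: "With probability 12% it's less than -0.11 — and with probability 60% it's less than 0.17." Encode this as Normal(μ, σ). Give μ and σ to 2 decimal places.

The p-quantile of Normal(μ,σ) is μ + z_p·σ, with z_{0.12} = -1.175 and z_{0.6} = 0.2533.
Eliminate σ: μ = (z₂·x₁ − z₁·x₂)/(z₂ − z₁) = (0.2533·-0.11 − (-1.175)·0.17)/1.428 = 0.12.
Then σ = (x₂ − x₁)/(z₂ − z₁) = (0.17 − -0.11)/1.428 = 0.20.

μ = 0.12, σ = 0.20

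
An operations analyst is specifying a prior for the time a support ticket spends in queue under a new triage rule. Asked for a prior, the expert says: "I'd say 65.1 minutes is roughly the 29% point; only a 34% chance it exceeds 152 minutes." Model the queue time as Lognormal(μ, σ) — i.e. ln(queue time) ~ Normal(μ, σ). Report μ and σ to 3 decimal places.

μ ≈ 4.662, σ ≈ 0.878

If T ~ Lognormal(μ,σ) then ln T ~ Normal(μ,σ), so the p-quantile of ln T is μ + z_p·σ.
ln(65.1) = 4.176 and ln(152) = 5.024; z_{0.29} = -0.5534, z_{0.66} = 0.4125.
σ = (5.024 − 4.176)/(0.4125 − (-0.5534)) = 0.878.
μ = 4.176 − (-0.5534)·0.878 = 4.662.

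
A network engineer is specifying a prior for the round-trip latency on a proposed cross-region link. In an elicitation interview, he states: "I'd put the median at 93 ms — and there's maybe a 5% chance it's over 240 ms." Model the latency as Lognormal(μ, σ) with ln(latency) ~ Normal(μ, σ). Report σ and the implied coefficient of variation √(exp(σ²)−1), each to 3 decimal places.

If T ~ Lognormal(μ,σ) then ln T ~ Normal(μ,σ), so the p-quantile of ln T is μ + z_p·σ.
ln(93) = 4.533 and ln(240) = 5.481; z_{0.5} = 0, z_{0.95} = 1.645.
σ = (5.481 − 4.533)/(1.645 − (0)) = 0.576.
μ = 4.533 − (0)·0.576 = 4.533.
CV = √(exp(σ²)−1) = √(exp(0.3322)−1) = 0.628.

σ ≈ 0.576, CV ≈ 0.628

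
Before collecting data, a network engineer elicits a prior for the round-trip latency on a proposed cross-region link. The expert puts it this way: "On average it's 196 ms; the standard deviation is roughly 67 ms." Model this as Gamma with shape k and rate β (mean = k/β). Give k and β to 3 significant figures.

For Gamma(k, rate β): mean = k/β, variance = k/β², so CV = 1/√k.
CV = SD/mean = 67/196 = 0.3418, hence k = 1/CV² = 8.56.
Then β = k/mean = 8.56/196 = 0.0437.

k ≈ 8.56, β ≈ 0.0437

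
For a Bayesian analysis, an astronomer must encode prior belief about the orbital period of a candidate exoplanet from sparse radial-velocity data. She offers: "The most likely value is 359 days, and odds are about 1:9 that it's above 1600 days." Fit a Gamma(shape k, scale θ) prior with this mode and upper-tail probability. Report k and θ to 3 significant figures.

Gamma(k,θ) with k>1 has mode (k−1)θ, so θ = 359/(k−1).
Need P(X < 1600) = 0.9 with θ tied to k this way. Start at k = 2, θ = 359: P(X<1600) ≈ 0.937.
Too high — lower k to spread out. Iterating converges to k ≈ 1.81.
Then θ = 359/(1.81−1) ≈ 444.

k ≈ 1.81, θ ≈ 444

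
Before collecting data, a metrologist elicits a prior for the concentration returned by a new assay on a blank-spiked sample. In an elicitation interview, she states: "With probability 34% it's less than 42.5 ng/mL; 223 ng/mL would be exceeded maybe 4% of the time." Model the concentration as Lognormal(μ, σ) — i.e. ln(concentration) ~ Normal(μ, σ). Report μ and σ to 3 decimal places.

If T ~ Lognormal(μ,σ) then ln T ~ Normal(μ,σ), so the p-quantile of ln T is μ + z_p·σ.
ln(42.5) = 3.75 and ln(223) = 5.407; z_{0.34} = -0.4125, z_{0.96} = 1.751.
σ = (5.407 − 3.75)/(1.751 − (-0.4125)) = 0.766.
μ = 3.75 − (-0.4125)·0.766 = 4.066.

μ ≈ 4.066, σ ≈ 0.766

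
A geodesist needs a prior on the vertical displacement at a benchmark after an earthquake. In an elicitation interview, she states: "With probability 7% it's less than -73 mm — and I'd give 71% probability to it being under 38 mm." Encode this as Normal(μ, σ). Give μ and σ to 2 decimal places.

For Normal(μ,σ), the p-quantile is μ + z_p·σ. Here z_{0.07} = -1.476, z_{0.71} = 0.5534.
So -73 = μ − 1.476σ and 38 = μ + 0.5534σ.
Subtracting: σ = (38 − -73)/(0.5534 − (-1.476)) = 54.70.
Then μ = -73 − (-1.476)·54.70 = 7.73.

μ = 7.73, σ = 54.70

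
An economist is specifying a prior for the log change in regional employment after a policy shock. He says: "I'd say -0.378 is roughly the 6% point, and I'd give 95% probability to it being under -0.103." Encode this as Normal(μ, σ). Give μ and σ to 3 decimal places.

μ = -0.244, σ = 0.086

For Normal(μ,σ), the p-quantile is μ + z_p·σ. Here z_{0.06} = -1.555, z_{0.95} = 1.645.
So -0.378 = μ − 1.555σ and -0.103 = μ + 1.645σ.
Subtracting: σ = (-0.103 − -0.378)/(1.645 − (-1.555)) = 0.086.
Then μ = -0.378 − (-1.555)·0.086 = -0.244.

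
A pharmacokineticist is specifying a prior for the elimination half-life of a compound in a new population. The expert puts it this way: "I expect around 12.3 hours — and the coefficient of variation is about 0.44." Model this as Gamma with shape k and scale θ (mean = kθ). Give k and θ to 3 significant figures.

k ≈ 5.17, θ ≈ 2.38

For Gamma(k, scale θ): mean = kθ, variance = kθ², so CV = 1/√k.
CV = 0.44, hence k = 1/CV² = 5.17.
Then θ = mean/k = 12.3/5.17 = 2.38.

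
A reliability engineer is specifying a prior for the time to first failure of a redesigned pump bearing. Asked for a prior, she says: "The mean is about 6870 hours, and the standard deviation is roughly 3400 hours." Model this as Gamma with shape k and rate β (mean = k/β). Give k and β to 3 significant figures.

For Gamma(k, rate β): mean = k/β, variance = k/β², so CV = 1/√k.
CV = SD/mean = 3400/6870 = 0.4949, hence k = 1/CV² = 4.08.
Then β = k/mean = 4.08/6870 = 0.000594.

k ≈ 4.08, β ≈ 0.000594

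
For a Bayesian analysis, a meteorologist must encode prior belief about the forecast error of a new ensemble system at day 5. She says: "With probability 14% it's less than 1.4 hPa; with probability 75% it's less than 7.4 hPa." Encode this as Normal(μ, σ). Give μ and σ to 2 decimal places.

For Normal(μ,σ), the p-quantile is μ + z_p·σ. Here z_{0.14} = -1.08, z_{0.75} = 0.6745.
So 1.4 = μ − 1.08σ and 7.4 = μ + 0.6745σ.
Subtracting: σ = (7.4 − 1.4)/(0.6745 − (-1.08)) = 3.42.
Then μ = 1.4 − (-1.08)·3.42 = 5.09.

μ = 5.09, σ = 3.42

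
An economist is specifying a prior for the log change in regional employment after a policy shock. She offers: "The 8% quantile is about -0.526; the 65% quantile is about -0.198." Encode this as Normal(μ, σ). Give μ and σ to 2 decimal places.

For Normal(μ,σ), the p-quantile is μ + z_p·σ. Here z_{0.08} = -1.405, z_{0.65} = 0.3853.
So -0.526 = μ − 1.405σ and -0.198 = μ + 0.3853σ.
Subtracting: σ = (-0.198 − -0.526)/(0.3853 − (-1.405)) = 0.18.
Then μ = -0.526 − (-1.405)·0.18 = -0.27.

μ = -0.27, σ = 0.18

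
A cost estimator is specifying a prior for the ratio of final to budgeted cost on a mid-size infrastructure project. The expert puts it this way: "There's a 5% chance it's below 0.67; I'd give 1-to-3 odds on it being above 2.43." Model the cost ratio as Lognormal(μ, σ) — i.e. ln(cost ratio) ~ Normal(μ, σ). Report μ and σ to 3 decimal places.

μ ≈ 0.513, σ ≈ 0.555

If T ~ Lognormal(μ,σ) then ln T ~ Normal(μ,σ), so the p-quantile of ln T is μ + z_p·σ.
ln(0.67) = -0.4005 and ln(2.43) = 0.8879; z_{0.05} = -1.645, z_{0.75} = 0.6745.
σ = (0.8879 − -0.4005)/(0.6745 − (-1.645)) = 0.555.
μ = -0.4005 − (-1.645)·0.555 = 0.513.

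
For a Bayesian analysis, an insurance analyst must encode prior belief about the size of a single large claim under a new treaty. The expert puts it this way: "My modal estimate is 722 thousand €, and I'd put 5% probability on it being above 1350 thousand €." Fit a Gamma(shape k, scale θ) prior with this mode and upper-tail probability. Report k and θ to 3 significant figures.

k ≈ 8.1, θ ≈ 102

Gamma(k,θ) with k>1 has mode (k−1)θ, so θ = 722/(k−1).
Need P(X < 1350) = 0.95 with θ tied to k this way. Start at k = 2, θ = 722: P(X<1350) ≈ 0.558.
Too low — raise k to concentrate. Iterating converges to k ≈ 8.1.
Then θ = 722/(8.1−1) ≈ 102.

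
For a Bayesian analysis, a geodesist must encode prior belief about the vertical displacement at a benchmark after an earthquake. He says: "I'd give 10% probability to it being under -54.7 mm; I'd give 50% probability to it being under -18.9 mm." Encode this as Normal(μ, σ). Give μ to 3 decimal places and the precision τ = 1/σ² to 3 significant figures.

For Normal(μ,σ), the p-quantile is μ + z_p·σ. Here z_{0.1} = -1.282, z_{0.5} = 0.
So -54.7 = μ − 1.282σ and -18.9 = μ + 0σ.
Subtracting: σ = (-18.9 − -54.7)/(0 − (-1.282)) = 27.935.
Then μ = -54.7 − (-1.282)·27.935 = -18.900.
Precision τ = 1/σ² = 1/27.93² = 0.00128.

μ = -18.900, τ = 0.00128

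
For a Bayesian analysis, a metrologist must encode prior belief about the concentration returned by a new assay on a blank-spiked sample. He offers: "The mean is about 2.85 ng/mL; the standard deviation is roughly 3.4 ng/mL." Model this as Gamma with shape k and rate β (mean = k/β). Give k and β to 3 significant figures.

For Gamma(k, rate β): mean = k/β, variance = k/β², so CV = 1/√k.
CV = SD/mean = 3.4/2.85 = 1.193, hence k = 1/CV² = 0.703.
Then β = k/mean = 0.703/2.85 = 0.247.

k ≈ 0.703, β ≈ 0.247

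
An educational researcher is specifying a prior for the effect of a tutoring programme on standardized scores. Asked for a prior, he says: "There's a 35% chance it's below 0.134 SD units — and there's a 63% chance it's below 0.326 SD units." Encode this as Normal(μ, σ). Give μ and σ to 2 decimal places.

μ = 0.24, σ = 0.27

The p-quantile of Normal(μ,σ) is μ + z_p·σ, with z_{0.35} = -0.3853 and z_{0.63} = 0.3319.
Eliminate σ: μ = (z₂·x₁ − z₁·x₂)/(z₂ − z₁) = (0.3319·0.134 − (-0.3853)·0.326)/0.7172 = 0.24.
Then σ = (x₂ − x₁)/(z₂ − z₁) = (0.326 − 0.134)/0.7172 = 0.27.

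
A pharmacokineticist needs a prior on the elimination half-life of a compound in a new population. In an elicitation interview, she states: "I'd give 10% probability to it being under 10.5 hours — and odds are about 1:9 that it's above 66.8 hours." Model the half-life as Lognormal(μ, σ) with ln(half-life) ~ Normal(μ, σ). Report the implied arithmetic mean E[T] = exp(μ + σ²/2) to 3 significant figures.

E[T] ≈ 34.4 hours

If T ~ Lognormal(μ,σ) then ln T ~ Normal(μ,σ), so the p-quantile of ln T is μ + z_p·σ.
ln(10.5) = 2.351 and ln(66.8) = 4.202; z_{0.1} = -1.282, z_{0.9} = 1.282.
σ = (4.202 − 2.351)/(1.282 − (-1.282)) = 0.722.
μ = 2.351 − (-1.282)·0.722 = 3.277.
E[T] = exp(μ + σ²/2) = exp(3.277 + 0.2606) = 34.4 hours.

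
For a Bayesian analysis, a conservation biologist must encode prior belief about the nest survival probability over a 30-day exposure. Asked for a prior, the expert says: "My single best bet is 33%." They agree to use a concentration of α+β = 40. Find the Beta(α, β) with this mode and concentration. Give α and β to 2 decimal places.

For α,β > 1 the Beta mode is (α−1)/(α+β−2). With α+β = 40, the mode is (α−1)/38.
Set (α−1)/38 = 0.33 → α = 1 + 0.33·38 = 13.54.
β = 40 − α = 26.46.

α = 13.54, β = 26.46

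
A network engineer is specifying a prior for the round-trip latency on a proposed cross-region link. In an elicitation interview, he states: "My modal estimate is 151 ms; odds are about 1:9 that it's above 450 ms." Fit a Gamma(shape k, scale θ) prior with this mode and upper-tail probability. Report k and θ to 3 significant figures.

k ≈ 2.6, θ ≈ 94.7

Gamma(k,θ) with k>1 has mode (k−1)θ, so θ = 151/(k−1).
Need P(X < 450) = 0.9 with θ tied to k this way. Start at k = 2, θ = 151: P(X<450) ≈ 0.798.
Too low — raise k to concentrate. Iterating converges to k ≈ 2.6.
Then θ = 151/(2.6−1) ≈ 94.7.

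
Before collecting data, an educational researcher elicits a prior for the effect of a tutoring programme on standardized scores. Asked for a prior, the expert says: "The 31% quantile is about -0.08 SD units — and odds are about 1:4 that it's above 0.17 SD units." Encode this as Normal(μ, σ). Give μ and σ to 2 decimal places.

μ = 0.01, σ = 0.19

For Normal(μ,σ), the p-quantile is μ + z_p·σ. Here z_{0.31} = -0.4959, z_{0.8} = 0.8416.
So -0.08 = μ − 0.4959σ and 0.17 = μ + 0.8416σ.
Subtracting: σ = (0.17 − -0.08)/(0.8416 − (-0.4959)) = 0.19.
Then μ = -0.08 − (-0.4959)·0.19 = 0.01.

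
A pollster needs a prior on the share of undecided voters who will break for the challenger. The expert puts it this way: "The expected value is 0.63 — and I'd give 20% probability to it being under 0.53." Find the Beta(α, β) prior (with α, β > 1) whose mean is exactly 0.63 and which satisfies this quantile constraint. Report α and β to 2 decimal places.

With mean 0.63 fixed, write α = 0.63s, β = 0.37s where s = α+β.
Need P(θ < 0.53) = 0.2 under Beta(0.63s, 0.37s). Normal approximation: (q−m)/√(m(1−m)/s) ≈ z_{0.2} = -0.842, so s ≈ 0.63·0.37·(-0.842)²/(0.53−0.63)² = 16.5.
At s = 16.5: P(θ<0.53) ≈ 0.197. Adjusting to match 0.2 gives s ≈ 16.07.
So α = 0.63·16.07 ≈ 10.13, β = 0.37·16.07 ≈ 5.95.

α ≈ 10.13, β ≈ 5.95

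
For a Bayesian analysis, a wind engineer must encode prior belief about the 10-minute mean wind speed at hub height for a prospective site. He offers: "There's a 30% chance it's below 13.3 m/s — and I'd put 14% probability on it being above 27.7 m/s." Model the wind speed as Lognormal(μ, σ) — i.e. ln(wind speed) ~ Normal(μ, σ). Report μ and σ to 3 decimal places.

If T ~ Lognormal(μ,σ) then ln T ~ Normal(μ,σ), so the p-quantile of ln T is μ + z_p·σ.
ln(13.3) = 2.588 and ln(27.7) = 3.321; z_{0.3} = -0.5244, z_{0.86} = 1.08.
σ = (3.321 − 2.588)/(1.08 − (-0.5244)) = 0.457.
μ = 2.588 − (-0.5244)·0.457 = 2.828.

μ ≈ 2.828, σ ≈ 0.457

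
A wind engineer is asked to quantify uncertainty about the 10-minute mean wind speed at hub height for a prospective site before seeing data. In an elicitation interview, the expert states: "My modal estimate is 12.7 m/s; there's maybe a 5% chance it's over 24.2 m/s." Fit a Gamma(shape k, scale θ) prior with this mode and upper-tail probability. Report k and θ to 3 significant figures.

k ≈ 7.69, θ ≈ 1.9

Gamma(k,θ) with k>1 has mode (k−1)θ, so θ = 12.7/(k−1).
Need P(X < 24.2) = 0.95 with θ tied to k this way. Start at k = 2, θ = 12.7: P(X<24.2) ≈ 0.568.
Too low — raise k to concentrate. Iterating converges to k ≈ 7.69.
Then θ = 12.7/(7.69−1) ≈ 1.9.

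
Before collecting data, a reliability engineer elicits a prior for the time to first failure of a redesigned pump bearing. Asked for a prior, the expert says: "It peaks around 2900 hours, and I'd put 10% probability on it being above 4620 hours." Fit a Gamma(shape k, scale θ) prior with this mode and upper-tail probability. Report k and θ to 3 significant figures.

Gamma(k,θ) with k>1 has mode (k−1)θ, so θ = 2900/(k−1).
Need P(X < 4620) = 0.9 with θ tied to k this way. Start at k = 2, θ = 2900: P(X<4620) ≈ 0.473.
Too low — raise k to concentrate. Iterating converges to k ≈ 9.66.
Then θ = 2900/(9.66−1) ≈ 335.

k ≈ 9.66, θ ≈ 335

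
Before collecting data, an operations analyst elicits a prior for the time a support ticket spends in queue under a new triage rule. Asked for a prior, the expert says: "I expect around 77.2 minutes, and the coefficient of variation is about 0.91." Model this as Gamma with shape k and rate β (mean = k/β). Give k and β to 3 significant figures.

For Gamma(k, rate β): mean = k/β, variance = k/β², so CV = 1/√k.
CV = 0.91, hence k = 1/CV² = 1.21.
Then β = k/mean = 1.21/77.2 = 0.0156.

k ≈ 1.21, β ≈ 0.0156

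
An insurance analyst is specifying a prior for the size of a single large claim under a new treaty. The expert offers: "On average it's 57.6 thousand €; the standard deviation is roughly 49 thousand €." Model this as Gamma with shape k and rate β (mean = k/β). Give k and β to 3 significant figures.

k ≈ 1.38, β ≈ 0.024

For Gamma(k, rate β): mean = k/β, variance = k/β², so CV = 1/√k.
CV = SD/mean = 49/57.6 = 0.8507, hence k = 1/CV² = 1.38.
Then β = k/mean = 1.38/57.6 = 0.024.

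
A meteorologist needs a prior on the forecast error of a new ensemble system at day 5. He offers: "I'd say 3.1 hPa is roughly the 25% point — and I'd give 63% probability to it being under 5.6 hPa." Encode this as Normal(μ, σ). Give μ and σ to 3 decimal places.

For Normal(μ,σ), the p-quantile is μ + z_p·σ. Here z_{0.25} = -0.6745, z_{0.63} = 0.3319.
So 3.1 = μ − 0.6745σ and 5.6 = μ + 0.3319σ.
Subtracting: σ = (5.6 − 3.1)/(0.3319 − (-0.6745)) = 2.484.
Then μ = 3.1 − (-0.6745)·2.484 = 4.776.

μ = 4.776, σ = 2.484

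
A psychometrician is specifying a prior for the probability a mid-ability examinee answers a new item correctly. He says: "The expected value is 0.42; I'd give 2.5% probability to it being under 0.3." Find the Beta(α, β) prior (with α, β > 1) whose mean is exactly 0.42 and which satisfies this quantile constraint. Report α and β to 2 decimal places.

With mean 0.42 fixed, write α = 0.42s, β = 0.58s where s = α+β.
Need P(θ < 0.3) = 0.025 under Beta(0.42s, 0.58s). Normal approximation: (q−m)/√(m(1−m)/s) ≈ z_{0.025} = -1.96, so s ≈ 0.42·0.58·(-1.96)²/(0.3−0.42)² = 65.0.
At s = 65.0: P(θ<0.3) ≈ 0.021. Adjusting to match 0.025 gives s ≈ 60.91.
So α = 0.42·60.91 ≈ 25.58, β = 0.58·60.91 ≈ 35.33.

α ≈ 25.58, β ≈ 35.33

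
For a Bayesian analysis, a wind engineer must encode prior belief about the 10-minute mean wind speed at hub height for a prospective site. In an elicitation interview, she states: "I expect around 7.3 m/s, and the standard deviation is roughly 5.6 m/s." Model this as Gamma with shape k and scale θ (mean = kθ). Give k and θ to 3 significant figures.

For Gamma(k, scale θ): mean = kθ, variance = kθ², so CV = 1/√k.
CV = SD/mean = 5.6/7.3 = 0.7671, hence k = 1/CV² = 1.7.
Then θ = mean/k = 7.3/1.7 = 4.3.

k ≈ 1.7, θ ≈ 4.3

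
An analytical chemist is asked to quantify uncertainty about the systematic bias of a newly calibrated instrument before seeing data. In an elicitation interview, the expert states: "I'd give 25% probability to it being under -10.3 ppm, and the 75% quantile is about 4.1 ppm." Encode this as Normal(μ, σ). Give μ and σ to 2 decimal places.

μ = -3.10, σ = 10.67

The p-quantile of Normal(μ,σ) is μ + z_p·σ, with z_{0.25} = -0.6745 and z_{0.75} = 0.6745.
Eliminate σ: μ = (z₂·x₁ − z₁·x₂)/(z₂ − z₁) = (0.6745·-10.3 − (-0.6745)·4.1)/1.349 = -3.10.
Then σ = (x₂ − x₁)/(z₂ − z₁) = (4.1 − -10.3)/1.349 = 10.67.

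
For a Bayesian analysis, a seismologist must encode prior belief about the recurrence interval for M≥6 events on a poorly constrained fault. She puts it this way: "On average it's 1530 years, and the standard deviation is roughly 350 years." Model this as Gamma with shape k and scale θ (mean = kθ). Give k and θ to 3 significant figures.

For Gamma(k, scale θ): mean = kθ, variance = kθ², so CV = 1/√k.
CV = SD/mean = 350/1530 = 0.2288, hence k = 1/CV² = 19.1.
Then θ = mean/k = 1530/19.1 = 80.1.

k ≈ 19.1, θ ≈ 80.1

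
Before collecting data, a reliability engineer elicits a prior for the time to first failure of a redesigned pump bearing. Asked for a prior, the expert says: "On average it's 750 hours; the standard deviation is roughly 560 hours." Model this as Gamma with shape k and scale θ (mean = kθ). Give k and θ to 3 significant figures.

k ≈ 1.79, θ ≈ 418

For Gamma(k, scale θ): mean = kθ, variance = kθ², so CV = 1/√k.
CV = SD/mean = 560/750 = 0.7467, hence k = 1/CV² = 1.79.
Then θ = mean/k = 750/1.79 = 418.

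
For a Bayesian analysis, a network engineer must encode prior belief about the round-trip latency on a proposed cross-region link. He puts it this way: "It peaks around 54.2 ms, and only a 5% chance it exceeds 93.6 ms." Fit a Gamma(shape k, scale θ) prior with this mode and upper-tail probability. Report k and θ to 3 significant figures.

k ≈ 10.3, θ ≈ 5.8

Gamma(k,θ) with k>1 has mode (k−1)θ, so θ = 54.2/(k−1).
Need P(X < 93.6) = 0.95 with θ tied to k this way. Start at k = 2, θ = 54.2: P(X<93.6) ≈ 0.515.
Too low — raise k to concentrate. Iterating converges to k ≈ 10.3.
Then θ = 54.2/(10.3−1) ≈ 5.8.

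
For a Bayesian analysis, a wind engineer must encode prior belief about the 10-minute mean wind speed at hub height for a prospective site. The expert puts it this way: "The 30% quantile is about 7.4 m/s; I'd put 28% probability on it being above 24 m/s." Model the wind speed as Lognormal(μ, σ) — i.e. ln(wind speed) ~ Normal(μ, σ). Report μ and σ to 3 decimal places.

μ ≈ 2.559, σ ≈ 1.063

If T ~ Lognormal(μ,σ) then ln T ~ Normal(μ,σ), so the p-quantile of ln T is μ + z_p·σ.
ln(7.4) = 2.001 and ln(24) = 3.178; z_{0.3} = -0.5244, z_{0.72} = 0.5828.
σ = (3.178 − 2.001)/(0.5828 − (-0.5244)) = 1.063.
μ = 2.001 − (-0.5244)·1.063 = 2.559.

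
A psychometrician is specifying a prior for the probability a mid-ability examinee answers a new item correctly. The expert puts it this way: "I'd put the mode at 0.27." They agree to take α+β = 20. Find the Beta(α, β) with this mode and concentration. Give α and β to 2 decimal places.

α = 5.86, β = 14.14

For α,β > 1 the Beta mode is (α−1)/(α+β−2). With α+β = 20, the mode is (α−1)/18.
Set (α−1)/18 = 0.27 → α = 1 + 0.27·18 = 5.86.
β = 20 − α = 14.14.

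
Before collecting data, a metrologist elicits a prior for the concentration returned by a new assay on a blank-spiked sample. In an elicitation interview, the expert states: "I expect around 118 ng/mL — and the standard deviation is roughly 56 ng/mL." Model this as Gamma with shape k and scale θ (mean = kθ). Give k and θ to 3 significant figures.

k ≈ 4.44, θ ≈ 26.6

For Gamma(k, scale θ): mean = kθ, variance = kθ², so CV = 1/√k.
CV = SD/mean = 56/118 = 0.4746, hence k = 1/CV² = 4.44.
Then θ = mean/k = 118/4.44 = 26.6.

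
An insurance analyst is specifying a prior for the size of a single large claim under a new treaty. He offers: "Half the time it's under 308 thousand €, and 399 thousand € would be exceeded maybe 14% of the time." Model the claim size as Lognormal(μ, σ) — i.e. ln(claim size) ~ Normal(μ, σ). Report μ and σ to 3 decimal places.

μ ≈ 5.730, σ ≈ 0.240

If T ~ Lognormal(μ,σ) then ln T ~ Normal(μ,σ), so the p-quantile of ln T is μ + z_p·σ.
ln(308) = 5.73 and ln(399) = 5.989; z_{0.5} = 0, z_{0.86} = 1.08.
σ = (5.989 − 5.73)/(1.08 − (0)) = 0.240.
μ = 5.73 − (0)·0.240 = 5.730.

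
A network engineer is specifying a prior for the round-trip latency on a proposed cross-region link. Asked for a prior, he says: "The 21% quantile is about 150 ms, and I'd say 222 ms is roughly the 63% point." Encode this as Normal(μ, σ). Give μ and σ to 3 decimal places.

The p-quantile of Normal(μ,σ) is μ + z_p·σ, with z_{0.21} = -0.8064 and z_{0.63} = 0.3319.
Eliminate σ: μ = (z₂·x₁ − z₁·x₂)/(z₂ − z₁) = (0.3319·150 − (-0.8064)·222)/1.138 = 201.009.
Then σ = (x₂ − x₁)/(z₂ − z₁) = (222 − 150)/1.138 = 63.254.

μ = 201.009, σ = 63.254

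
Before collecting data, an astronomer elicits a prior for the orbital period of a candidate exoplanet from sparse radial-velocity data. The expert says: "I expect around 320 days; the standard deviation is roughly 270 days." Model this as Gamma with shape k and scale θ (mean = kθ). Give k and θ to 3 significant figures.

k ≈ 1.4, θ ≈ 228

For Gamma(k, scale θ): mean = kθ, variance = kθ², so CV = 1/√k.
CV = SD/mean = 270/320 = 0.8438, hence k = 1/CV² = 1.4.
Then θ = mean/k = 320/1.4 = 228.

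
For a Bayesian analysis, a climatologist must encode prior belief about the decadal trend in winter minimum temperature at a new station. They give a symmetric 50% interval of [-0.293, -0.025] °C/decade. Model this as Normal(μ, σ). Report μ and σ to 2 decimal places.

μ = -0.16, σ = 0.20

A symmetric 50% interval runs μ ± z·σ with z = 0.6745.
Half-width = 0.134, so σ = 0.134/0.6745 = 0.20.
μ is the interval midpoint, -0.16.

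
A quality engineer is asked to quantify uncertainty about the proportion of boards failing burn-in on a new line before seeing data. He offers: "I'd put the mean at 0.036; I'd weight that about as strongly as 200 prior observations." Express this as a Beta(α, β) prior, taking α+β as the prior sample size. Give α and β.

Under the effective-sample-size interpretation, Beta(α, β) has prior mean α/(α+β) and prior sample size α+β.
So α+β = 200 and α/(α+β) = 0.036, giving α = 0.036·200 = 7.2 and β = 200 − 7.2 = 192.8.

α = 7.2, β = 192.8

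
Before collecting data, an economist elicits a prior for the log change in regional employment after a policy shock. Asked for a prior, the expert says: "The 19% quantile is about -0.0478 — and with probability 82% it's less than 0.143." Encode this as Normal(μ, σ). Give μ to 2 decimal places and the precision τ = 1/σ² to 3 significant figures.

The p-quantile of Normal(μ,σ) is μ + z_p·σ, with z_{0.19} = -0.8779 and z_{0.82} = 0.9154.
Eliminate σ: μ = (z₂·x₁ − z₁·x₂)/(z₂ − z₁) = (0.9154·-0.0478 − (-0.8779)·0.143)/1.793 = 0.05.
Then σ = (x₂ − x₁)/(z₂ − z₁) = (0.143 − -0.0478)/1.793 = 0.11.
Precision τ = 1/σ² = 1/0.1064² = 88.3.

μ = 0.05, τ = 88.3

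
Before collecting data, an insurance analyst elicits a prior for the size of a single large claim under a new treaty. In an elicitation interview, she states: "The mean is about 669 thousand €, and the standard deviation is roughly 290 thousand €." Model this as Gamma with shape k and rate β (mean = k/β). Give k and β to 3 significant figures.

For Gamma(k, rate β): mean = k/β, variance = k/β², so CV = 1/√k.
CV = SD/mean = 290/669 = 0.4335, hence k = 1/CV² = 5.32.
Then β = k/mean = 5.32/669 = 0.00795.

k ≈ 5.32, β ≈ 0.00795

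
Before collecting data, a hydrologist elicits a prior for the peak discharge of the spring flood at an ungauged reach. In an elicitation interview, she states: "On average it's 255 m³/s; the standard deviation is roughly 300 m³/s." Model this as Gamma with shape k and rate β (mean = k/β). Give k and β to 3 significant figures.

For Gamma(k, rate β): mean = k/β, variance = k/β², so CV = 1/√k.
CV = SD/mean = 300/255 = 1.176, hence k = 1/CV² = 0.722.
Then β = k/mean = 0.722/255 = 0.00283.

k ≈ 0.722, β ≈ 0.00283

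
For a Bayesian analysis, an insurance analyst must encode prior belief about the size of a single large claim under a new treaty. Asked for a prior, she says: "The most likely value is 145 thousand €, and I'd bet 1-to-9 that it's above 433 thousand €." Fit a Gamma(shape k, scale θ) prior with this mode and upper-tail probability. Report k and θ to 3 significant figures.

Gamma(k,θ) with k>1 has mode (k−1)θ, so θ = 145/(k−1).
Need P(X < 433) = 0.9 with θ tied to k this way. Start at k = 2, θ = 145: P(X<433) ≈ 0.799.
Too low — raise k to concentrate. Iterating converges to k ≈ 2.59.
Then θ = 145/(2.59−1) ≈ 91.3.

k ≈ 2.59, θ ≈ 91.3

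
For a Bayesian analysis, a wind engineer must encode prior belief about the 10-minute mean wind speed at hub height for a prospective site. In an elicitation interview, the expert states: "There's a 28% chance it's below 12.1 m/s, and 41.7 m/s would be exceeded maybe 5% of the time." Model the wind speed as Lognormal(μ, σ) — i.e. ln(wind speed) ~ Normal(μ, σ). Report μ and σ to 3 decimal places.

If T ~ Lognormal(μ,σ) then ln T ~ Normal(μ,σ), so the p-quantile of ln T is μ + z_p·σ.
ln(12.1) = 2.493 and ln(41.7) = 3.731; z_{0.28} = -0.5828, z_{0.95} = 1.645.
σ = (3.731 − 2.493)/(1.645 − (-0.5828)) = 0.555.
μ = 2.493 − (-0.5828)·0.555 = 2.817.

μ ≈ 2.817, σ ≈ 0.555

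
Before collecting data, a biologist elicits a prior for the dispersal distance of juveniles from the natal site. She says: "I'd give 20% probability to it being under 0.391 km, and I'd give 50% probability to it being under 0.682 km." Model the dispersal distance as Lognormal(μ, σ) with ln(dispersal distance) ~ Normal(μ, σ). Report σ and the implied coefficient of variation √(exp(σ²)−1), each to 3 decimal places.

If T ~ Lognormal(μ,σ) then ln T ~ Normal(μ,σ), so the p-quantile of ln T is μ + z_p·σ.
ln(0.391) = -0.939 and ln(0.682) = -0.3827; z_{0.2} = -0.8416, z_{0.5} = 0.
σ = (-0.3827 − -0.939)/(0 − (-0.8416)) = 0.661.
μ = -0.939 − (-0.8416)·0.661 = -0.383.
CV = √(exp(σ²)−1) = √(exp(0.4369)−1) = 0.740.

σ ≈ 0.661, CV ≈ 0.740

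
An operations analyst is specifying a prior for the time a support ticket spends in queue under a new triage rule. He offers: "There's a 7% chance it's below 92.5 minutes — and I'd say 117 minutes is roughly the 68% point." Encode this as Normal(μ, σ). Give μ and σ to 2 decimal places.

μ = 111.10, σ = 12.61

For Normal(μ,σ), the p-quantile is μ + z_p·σ. Here z_{0.07} = -1.476, z_{0.68} = 0.4677.
So 92.5 = μ − 1.476σ and 117 = μ + 0.4677σ.
Subtracting: σ = (117 − 92.5)/(0.4677 − (-1.476)) = 12.61.
Then μ = 92.5 − (-1.476)·12.61 = 111.10.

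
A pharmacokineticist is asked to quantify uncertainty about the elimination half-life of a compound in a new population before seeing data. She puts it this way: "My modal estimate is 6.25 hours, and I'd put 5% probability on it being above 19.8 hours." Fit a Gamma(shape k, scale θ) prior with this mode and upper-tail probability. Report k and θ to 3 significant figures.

k ≈ 2.98, θ ≈ 3.16

Gamma(k,θ) with k>1 has mode (k−1)θ, so θ = 6.25/(k−1).
Need P(X < 19.8) = 0.95 with θ tied to k this way. Start at k = 2, θ = 6.25: P(X<19.8) ≈ 0.825.
Too low — raise k to concentrate. Iterating converges to k ≈ 2.98.
Then θ = 6.25/(2.98−1) ≈ 3.16.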